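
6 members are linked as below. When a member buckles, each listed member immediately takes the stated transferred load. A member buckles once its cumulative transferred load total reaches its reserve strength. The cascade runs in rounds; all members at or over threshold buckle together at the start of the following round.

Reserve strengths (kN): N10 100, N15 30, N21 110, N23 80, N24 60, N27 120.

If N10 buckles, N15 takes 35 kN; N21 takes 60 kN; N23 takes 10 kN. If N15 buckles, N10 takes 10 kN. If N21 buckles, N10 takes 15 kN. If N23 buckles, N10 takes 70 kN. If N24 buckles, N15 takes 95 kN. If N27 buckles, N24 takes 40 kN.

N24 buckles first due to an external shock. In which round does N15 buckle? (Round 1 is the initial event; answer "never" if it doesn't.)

Round 1 — N24 buckles (initial).
  N15: +95 → 95 ≥ 30
Round 2 — N15 buckles.
  N10: +10 → 10 < 100
No further bucklings.

2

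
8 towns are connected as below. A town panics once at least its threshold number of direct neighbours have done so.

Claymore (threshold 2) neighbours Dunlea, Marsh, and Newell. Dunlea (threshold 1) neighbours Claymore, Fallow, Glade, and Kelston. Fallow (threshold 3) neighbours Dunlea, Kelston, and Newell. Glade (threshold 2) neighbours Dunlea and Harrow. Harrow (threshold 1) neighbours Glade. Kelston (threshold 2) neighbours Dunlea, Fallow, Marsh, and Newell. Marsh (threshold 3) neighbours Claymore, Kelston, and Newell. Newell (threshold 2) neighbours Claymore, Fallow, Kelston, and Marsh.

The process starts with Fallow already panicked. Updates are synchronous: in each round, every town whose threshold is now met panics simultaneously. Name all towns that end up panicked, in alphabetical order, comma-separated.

Claymore, Dunlea, Fallow, Kelston, Marsh, Newell

Round 1 — Fallow panics (initial).
Round 2 — checking thresholds:
  Dunlea: 1 of 4 neighbours ≥ 1, panics.
  Kelston: 1 of 4 neighbours < 2, not yet.
  Newell: 1 of 4 neighbours < 2, not yet.
Round 3 — checking thresholds:
  Claymore: 1 of 3 neighbours < 2, not yet.
  Glade: 1 of 2 neighbours < 2, not yet.
  Kelston: 2 of 4 neighbours ≥ 2, panics.
  Newell: 1 of 4 neighbours < 2, not yet.
Round 4 — checking thresholds:
  Claymore: 1 of 3 neighbours < 2, not yet.
  Glade: 1 of 2 neighbours < 2, not yet.
  Marsh: 1 of 3 neighbours < 3, not yet.
  Newell: 2 of 4 neighbours ≥ 2, panics.
Round 5 — checking thresholds:
  Claymore: 2 of 3 neighbours ≥ 2, panics.
  Glade: 1 of 2 neighbours < 2, not yet.
  Marsh: 2 of 3 neighbours < 3, not yet.
Round 6 — checking thresholds:
  Glade: 1 of 2 neighbours < 2, not yet.
  Marsh: 3 of 3 neighbours ≥ 3, panics.
Round 7 — no new panics; cascade stops.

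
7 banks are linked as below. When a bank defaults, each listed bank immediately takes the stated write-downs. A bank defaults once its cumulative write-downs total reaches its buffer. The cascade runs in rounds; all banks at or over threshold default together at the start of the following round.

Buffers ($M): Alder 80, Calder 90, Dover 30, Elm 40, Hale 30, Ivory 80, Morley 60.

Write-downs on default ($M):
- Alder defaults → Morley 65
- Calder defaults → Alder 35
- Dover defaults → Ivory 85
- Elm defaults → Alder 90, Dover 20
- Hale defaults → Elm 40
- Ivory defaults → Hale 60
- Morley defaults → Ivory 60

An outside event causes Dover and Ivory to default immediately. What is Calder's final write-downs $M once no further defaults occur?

Round 1 — Dover, Ivory default (initial).
  Hale: +60 → 60 ≥ 30
Round 2 — Hale defaults.
  Elm: +40 → 40 ≥ 40
Round 3 — Elm defaults.
  Alder: +90 → 90 ≥ 80
Round 4 — Alder defaults.
  Morley: +65 → 65 ≥ 60
Round 5 — Morley defaults.
No further defaults.

0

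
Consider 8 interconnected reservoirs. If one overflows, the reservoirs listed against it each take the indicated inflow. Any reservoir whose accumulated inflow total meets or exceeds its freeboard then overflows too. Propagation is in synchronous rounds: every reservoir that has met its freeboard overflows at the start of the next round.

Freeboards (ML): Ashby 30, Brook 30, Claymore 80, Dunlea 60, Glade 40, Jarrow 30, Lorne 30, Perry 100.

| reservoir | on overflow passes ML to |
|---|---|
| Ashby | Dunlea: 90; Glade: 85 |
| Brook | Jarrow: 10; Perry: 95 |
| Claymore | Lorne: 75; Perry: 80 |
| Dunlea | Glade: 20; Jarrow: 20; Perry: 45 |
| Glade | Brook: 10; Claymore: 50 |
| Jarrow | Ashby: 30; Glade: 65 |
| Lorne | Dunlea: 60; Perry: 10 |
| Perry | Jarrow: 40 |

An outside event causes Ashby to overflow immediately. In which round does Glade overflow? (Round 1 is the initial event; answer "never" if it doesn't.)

2

Round 1 — Ashby overflows (initial).
  Dunlea: +90 → 90 ≥ 60
  Glade: +85 → 85 ≥ 40
Round 2 — Dunlea, Glade overflow.
  Brook: +10 → 10 < 30
  Claymore: +50 → 50 < 80
  Jarrow: +20 → 20 < 30
  Perry: +45 → 45 < 100
No further overflows.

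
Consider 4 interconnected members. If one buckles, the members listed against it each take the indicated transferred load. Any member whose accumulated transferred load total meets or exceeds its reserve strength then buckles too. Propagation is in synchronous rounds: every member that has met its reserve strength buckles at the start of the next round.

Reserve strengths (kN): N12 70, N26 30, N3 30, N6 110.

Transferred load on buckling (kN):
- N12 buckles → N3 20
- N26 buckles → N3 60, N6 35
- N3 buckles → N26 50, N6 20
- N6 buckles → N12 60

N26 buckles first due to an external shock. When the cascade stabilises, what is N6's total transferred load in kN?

55

Round 1 — N26 buckles (initial).
  N3: +60 → 60 ≥ 30
  N6: +35 → 35 < 110
Round 2 — N3 buckles.
  N6: +20 → 55 < 110
No further bucklings.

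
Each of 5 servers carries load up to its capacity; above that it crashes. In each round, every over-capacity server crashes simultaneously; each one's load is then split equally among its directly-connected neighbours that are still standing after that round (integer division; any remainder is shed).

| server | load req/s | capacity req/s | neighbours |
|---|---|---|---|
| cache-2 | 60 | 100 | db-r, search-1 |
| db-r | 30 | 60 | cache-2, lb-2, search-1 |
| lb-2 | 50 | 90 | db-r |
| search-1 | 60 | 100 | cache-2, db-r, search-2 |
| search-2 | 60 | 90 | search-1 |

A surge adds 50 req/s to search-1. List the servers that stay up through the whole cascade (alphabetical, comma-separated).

lb-2

Round 1 — search-1 at 110 > 100. search-1 crashes.
  search-1 sheds 110 req/s to cache-2, db-r, search-2: 36 each (2 lost).
    cache-2: 60+36 = 96 ≤ 100
    db-r: 30+36 = 66 > 60
    search-2: 60+36 = 96 > 90
Round 2 — db-r, search-2 crash.
  db-r sheds 66 req/s to cache-2, lb-2: 33 each.
    cache-2: 96+33 = 129 > 100
    lb-2: 50+33 = 83 ≤ 90
  search-2 sheds 96 req/s: no online neighbours, lost.
Round 3 — cache-2 crashes.
  cache-2 sheds 129 req/s: no online neighbours, lost.
No further crashes.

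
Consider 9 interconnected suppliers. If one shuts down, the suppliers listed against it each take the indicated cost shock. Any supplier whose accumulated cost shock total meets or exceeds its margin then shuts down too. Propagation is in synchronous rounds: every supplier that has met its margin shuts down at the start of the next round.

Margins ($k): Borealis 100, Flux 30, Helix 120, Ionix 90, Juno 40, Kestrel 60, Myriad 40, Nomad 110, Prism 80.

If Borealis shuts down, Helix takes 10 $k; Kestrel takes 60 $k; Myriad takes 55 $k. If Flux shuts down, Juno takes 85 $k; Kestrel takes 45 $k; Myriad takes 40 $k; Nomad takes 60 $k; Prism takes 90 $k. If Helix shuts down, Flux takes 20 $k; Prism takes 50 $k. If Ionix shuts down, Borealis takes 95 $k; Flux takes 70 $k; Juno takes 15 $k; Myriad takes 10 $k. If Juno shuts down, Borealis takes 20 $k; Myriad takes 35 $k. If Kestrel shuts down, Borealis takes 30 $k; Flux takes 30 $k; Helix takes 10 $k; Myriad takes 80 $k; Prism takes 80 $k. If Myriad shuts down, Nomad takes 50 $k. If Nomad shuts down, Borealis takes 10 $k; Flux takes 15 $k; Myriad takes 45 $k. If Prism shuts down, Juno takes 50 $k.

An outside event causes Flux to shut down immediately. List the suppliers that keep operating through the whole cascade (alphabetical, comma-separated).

Borealis, Helix, Ionix, Kestrel

Round 1 — Flux shuts down (initial).
  Juno: +85 → 85 ≥ 40
  Kestrel: +45 → 45 < 60
  Myriad: +40 → 40 ≥ 40
  Nomad: +60 → 60 < 110
  Prism: +90 → 90 ≥ 80
Round 2 — Juno, Myriad, Prism shut down.
  Borealis: +20 → 20 < 100
  Nomad: +50 → 110 ≥ 110
Round 3 — Nomad shuts down.
  Borealis: +10 → 30 < 100
No further shutdowns.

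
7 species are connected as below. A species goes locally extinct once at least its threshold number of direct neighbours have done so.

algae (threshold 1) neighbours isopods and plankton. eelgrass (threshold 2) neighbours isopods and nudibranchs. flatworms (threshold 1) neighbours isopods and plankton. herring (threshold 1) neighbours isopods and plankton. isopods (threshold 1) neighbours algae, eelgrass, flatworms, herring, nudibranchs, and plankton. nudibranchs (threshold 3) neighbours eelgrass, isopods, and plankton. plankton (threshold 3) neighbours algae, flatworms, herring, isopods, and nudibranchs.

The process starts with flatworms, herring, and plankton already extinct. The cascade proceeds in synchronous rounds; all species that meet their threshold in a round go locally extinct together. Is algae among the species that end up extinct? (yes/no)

Round 1 — flatworms, herring, plankton go locally extinct (initial).
Round 2 — checking thresholds:
  algae: 1 of 2 neighbours ≥ 1, goes locally extinct.
  isopods: 3 of 6 neighbours ≥ 1, goes locally extinct.
  nudibranchs: 1 of 3 neighbours < 3, holds.
Round 3 — no new extinctions; cascade stops.

yes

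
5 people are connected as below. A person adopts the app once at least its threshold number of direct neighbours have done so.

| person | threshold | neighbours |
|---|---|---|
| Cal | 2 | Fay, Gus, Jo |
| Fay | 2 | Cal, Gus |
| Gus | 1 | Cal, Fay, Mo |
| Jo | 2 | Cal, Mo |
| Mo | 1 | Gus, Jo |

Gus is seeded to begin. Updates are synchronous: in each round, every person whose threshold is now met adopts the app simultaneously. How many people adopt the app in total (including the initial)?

2

Round 1 — Gus adopts the app (initial).
Round 2 — checking thresholds:
  Cal: 1 of 3 neighbours < 2, below threshold.
  Fay: 1 of 2 neighbours < 2, below threshold.
  Mo: 1 of 2 neighbours ≥ 1, adopts the app.
Round 3 — no new adoptions; cascade stops.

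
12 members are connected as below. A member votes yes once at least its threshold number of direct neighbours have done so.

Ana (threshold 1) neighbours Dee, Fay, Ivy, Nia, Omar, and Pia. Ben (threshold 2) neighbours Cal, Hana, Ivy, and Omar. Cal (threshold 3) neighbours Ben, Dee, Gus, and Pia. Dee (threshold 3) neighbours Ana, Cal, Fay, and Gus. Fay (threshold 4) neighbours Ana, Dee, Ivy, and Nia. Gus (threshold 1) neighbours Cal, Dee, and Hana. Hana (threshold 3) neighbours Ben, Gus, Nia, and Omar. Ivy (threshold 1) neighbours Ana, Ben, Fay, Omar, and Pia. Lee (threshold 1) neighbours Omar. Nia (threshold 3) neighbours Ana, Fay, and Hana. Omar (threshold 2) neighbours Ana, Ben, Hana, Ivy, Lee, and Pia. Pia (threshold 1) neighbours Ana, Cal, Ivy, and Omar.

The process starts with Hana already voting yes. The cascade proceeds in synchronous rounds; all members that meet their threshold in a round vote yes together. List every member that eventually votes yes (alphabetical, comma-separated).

Round 1 — Hana votes yes (initial).
Round 2 — checking thresholds:
  Ben: 1 of 4 neighbours < 2, holds.
  Gus: 1 of 3 neighbours ≥ 1, votes yes.
  Nia: 1 of 3 neighbours < 3, holds.
  Omar: 1 of 6 neighbours < 2, holds.
Round 3 — no new yes votes; cascade stops.

Gus, Hana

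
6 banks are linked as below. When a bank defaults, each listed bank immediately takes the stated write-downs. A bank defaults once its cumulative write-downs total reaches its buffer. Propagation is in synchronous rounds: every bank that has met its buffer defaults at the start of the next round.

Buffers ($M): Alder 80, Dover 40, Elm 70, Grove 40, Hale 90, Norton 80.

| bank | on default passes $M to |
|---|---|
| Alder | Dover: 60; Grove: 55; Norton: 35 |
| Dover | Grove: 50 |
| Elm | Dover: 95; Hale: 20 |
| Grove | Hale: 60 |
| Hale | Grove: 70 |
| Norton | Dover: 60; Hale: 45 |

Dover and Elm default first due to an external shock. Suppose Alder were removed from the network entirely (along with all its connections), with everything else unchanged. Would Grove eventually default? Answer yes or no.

With Alder removed:
Round 1 — Dover, Elm default (initial).
  Grove: +50 → 50 ≥ 40
  Hale: +20 → 20 < 90
Round 2 — Grove defaults.
  Hale: +60 → 80 < 90
No further defaults.

yes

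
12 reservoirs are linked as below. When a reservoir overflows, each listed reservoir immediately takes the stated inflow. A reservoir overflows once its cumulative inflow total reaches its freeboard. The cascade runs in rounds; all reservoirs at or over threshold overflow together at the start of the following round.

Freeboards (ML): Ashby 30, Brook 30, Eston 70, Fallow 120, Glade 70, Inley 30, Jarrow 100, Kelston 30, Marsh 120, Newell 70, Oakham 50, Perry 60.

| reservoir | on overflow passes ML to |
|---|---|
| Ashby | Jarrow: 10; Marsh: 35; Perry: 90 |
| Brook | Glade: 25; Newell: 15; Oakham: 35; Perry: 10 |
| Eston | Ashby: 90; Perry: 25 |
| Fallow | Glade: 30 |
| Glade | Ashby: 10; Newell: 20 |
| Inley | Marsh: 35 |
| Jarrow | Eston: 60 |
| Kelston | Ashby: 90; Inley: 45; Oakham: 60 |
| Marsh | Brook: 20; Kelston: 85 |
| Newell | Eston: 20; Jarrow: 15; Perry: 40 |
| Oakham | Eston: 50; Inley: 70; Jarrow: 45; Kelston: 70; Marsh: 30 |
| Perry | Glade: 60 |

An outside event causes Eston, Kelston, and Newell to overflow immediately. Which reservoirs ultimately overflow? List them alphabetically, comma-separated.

Round 1 — Eston, Kelston, Newell overflow (initial).
  Ashby: +90+90 → 180 ≥ 30
  Inley: +45 → 45 ≥ 30
  Jarrow: +15 → 15 < 100
  Oakham: +60 → 60 ≥ 50
  Perry: +25+40 → 65 ≥ 60
Round 2 — Ashby, Inley, Oakham, Perry overflow.
  Glade: +60 → 60 < 70
  Jarrow: +10+45 → 70 < 100
  Marsh: +35+35+30 → 100 < 120
No further overflows.

Ashby, Eston, Inley, Kelston, Newell, Oakham, Perry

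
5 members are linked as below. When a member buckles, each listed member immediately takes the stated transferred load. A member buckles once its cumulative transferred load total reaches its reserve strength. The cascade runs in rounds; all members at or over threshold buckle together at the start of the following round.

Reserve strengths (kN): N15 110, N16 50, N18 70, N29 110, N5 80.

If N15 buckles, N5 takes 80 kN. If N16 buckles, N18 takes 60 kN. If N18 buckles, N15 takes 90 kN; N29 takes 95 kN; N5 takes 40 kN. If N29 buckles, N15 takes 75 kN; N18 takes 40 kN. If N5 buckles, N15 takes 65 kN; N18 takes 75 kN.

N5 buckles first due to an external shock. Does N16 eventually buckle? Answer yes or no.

Round 1 — N5 buckles (initial).
  N15: +65 → 65 < 110
  N18: +75 → 75 ≥ 70
Round 2 — N18 buckles.
  N15: +90 → 155 ≥ 110
  N29: +95 → 95 < 110
Round 3 — N15 buckles.
No further bucklings.

no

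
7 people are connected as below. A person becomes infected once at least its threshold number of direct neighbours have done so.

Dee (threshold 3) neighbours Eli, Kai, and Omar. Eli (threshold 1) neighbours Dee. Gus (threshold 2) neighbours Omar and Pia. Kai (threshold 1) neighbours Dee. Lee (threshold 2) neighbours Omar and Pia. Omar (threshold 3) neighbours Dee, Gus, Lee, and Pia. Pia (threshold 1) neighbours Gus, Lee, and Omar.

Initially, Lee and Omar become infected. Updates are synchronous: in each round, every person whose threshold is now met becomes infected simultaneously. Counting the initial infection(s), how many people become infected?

4

Round 1 — Lee, Omar become infected (initial).
Round 2 — checking thresholds:
  Dee: 1 of 3 neighbours < 3, not yet.
  Gus: 1 of 2 neighbours < 2, not yet.
  Pia: 2 of 3 neighbours ≥ 1, becomes infected.
Round 3 — checking thresholds:
  Dee: 1 of 3 neighbours < 3, not yet.
  Gus: 2 of 2 neighbours ≥ 2, becomes infected.
Round 4 — no new infections; cascade stops.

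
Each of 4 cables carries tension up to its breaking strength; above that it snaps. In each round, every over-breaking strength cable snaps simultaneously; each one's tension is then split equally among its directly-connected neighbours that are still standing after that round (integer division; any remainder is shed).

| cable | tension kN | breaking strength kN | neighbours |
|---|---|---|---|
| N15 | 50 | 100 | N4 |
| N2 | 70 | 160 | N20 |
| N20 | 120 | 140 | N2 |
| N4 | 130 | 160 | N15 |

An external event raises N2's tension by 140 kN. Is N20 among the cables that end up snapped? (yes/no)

Round 1 — N2 at 210 > 160. N2 snaps.
  N2 sheds 210 kN to N20: 210 each.
    N20: 120+210 = 330 > 140
Round 2 — N20 snaps.
  N20 sheds 330 kN: no online neighbours, lost.
No further breaks.

yes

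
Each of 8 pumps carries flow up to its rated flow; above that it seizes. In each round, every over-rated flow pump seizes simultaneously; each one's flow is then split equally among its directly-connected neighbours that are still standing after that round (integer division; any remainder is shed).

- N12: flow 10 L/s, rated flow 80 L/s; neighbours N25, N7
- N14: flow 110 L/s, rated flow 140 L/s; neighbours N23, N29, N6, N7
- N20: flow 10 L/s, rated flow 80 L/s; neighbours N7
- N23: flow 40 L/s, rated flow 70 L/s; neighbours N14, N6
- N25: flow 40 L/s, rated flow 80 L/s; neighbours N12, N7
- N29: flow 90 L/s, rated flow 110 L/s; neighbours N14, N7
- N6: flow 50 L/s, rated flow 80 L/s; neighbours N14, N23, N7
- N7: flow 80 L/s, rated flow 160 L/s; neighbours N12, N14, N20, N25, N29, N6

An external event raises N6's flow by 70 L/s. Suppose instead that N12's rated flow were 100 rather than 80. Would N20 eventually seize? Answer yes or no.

With N12's rated flow at 100:
Round 1 — N6 at 120 > 80. N6 seizes.
  N6 sheds 120 L/s to N14, N23, N7: 40 each.
    N14: 110+40 = 150 > 140
    N23: 40+40 = 80 > 70
    N7: 80+40 = 120 ≤ 160
Round 2 — N14, N23 seize.
  N14 sheds 150 L/s to N29, N7: 75 each.
    N29: 90+75 = 165 > 110
    N7: 120+75 = 195 > 160
  N23 sheds 80 L/s: no online neighbours, lost.
Round 3 — N29, N7 seize.
  N29 sheds 165 L/s: no online neighbours, lost.
  N7 sheds 195 L/s to N12, N20, N25: 65 each.
    N12: 10+65 = 75 ≤ 100
    N20: 10+65 = 75 ≤ 80
    N25: 40+65 = 105 > 80
Round 4 — N25 seizes.
  N25 sheds 105 L/s to N12: 105 each.
    N12: 75+105 = 180 > 100
Round 5 — N12 seizes.
  N12 sheds 180 L/s: no online neighbours, lost.
No further seizures.

no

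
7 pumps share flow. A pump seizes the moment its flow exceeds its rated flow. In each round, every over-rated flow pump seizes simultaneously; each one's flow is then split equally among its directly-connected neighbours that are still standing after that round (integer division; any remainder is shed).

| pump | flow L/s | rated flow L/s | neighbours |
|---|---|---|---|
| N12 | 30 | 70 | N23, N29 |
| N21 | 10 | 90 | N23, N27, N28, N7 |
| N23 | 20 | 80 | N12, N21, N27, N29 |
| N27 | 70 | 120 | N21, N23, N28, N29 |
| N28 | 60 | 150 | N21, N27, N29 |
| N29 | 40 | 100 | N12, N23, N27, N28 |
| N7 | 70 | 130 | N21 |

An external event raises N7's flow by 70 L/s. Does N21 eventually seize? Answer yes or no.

yes

Round 1 — N7 at 140 > 130. N7 seizes.
  N7 sheds 140 L/s to N21: 140 each.
    N21: 10+140 = 150 > 90
Round 2 — N21 seizes.
  N21 sheds 150 L/s to N23, N27, N28: 50 each.
    N23: 20+50 = 70 ≤ 80
    N27: 70+50 = 120 ≤ 120
    N28: 60+50 = 110 ≤ 150
No further seizures.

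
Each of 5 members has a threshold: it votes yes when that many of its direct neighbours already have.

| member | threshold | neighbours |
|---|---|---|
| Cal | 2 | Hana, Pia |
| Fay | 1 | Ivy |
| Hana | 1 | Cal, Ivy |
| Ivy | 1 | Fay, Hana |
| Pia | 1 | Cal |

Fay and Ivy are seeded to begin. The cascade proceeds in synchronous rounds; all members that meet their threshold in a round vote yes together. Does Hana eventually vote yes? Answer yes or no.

yes

Round 1 — Fay, Ivy vote yes (initial).
Round 2 — checking thresholds:
  Hana: 1 of 2 neighbours ≥ 1, votes yes.
Round 3 — no new yes votes; cascade stops.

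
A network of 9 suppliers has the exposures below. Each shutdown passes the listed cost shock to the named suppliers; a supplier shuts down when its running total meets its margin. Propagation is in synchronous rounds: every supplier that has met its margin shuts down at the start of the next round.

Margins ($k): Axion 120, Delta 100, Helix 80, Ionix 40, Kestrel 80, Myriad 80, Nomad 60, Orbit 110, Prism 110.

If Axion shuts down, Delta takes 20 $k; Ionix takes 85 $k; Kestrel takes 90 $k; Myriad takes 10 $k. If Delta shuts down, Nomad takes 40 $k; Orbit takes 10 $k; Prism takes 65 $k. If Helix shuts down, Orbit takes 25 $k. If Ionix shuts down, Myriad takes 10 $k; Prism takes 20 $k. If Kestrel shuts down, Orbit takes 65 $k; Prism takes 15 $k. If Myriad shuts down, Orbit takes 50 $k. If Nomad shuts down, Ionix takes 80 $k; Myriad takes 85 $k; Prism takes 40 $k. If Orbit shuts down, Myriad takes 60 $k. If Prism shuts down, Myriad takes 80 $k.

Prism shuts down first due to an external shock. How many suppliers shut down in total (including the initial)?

Round 1 — Prism shuts down (initial).
  Myriad: +80 → 80 ≥ 80
Round 2 — Myriad shuts down.
  Orbit: +50 → 50 < 110
No further shutdowns.

2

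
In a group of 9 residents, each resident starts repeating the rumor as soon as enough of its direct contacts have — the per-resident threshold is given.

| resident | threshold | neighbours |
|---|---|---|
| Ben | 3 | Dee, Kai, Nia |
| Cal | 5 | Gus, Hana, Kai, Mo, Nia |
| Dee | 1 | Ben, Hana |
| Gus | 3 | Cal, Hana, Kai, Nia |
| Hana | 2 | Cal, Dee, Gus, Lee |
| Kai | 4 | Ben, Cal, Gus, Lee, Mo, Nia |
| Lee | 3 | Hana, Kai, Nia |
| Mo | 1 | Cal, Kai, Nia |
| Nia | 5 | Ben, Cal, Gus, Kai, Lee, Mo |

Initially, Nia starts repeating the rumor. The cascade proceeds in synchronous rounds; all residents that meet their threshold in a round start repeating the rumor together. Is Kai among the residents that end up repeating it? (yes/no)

Round 1 — Nia starts repeating the rumor (initial).
Round 2 — checking thresholds:
  Ben: 1 of 3 neighbours < 3, holds.
  Cal: 1 of 5 neighbours < 5, holds.
  Gus: 1 of 4 neighbours < 3, holds.
  Kai: 1 of 6 neighbours < 4, holds.
  Lee: 1 of 3 neighbours < 3, holds.
  Mo: 1 of 3 neighbours ≥ 1, starts repeating the rumor.
Round 3 — no new spreads; cascade stops.

no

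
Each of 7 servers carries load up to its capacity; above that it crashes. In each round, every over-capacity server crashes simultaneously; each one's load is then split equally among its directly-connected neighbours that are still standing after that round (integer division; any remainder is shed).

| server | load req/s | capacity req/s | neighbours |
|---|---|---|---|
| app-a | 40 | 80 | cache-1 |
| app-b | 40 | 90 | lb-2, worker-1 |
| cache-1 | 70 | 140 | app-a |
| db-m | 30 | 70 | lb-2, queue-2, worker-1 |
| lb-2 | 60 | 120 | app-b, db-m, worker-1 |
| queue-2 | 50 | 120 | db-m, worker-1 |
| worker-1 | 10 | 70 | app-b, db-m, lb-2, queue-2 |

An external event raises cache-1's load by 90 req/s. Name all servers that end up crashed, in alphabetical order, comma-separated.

Round 1 — cache-1 at 160 > 140. cache-1 crashes.
  cache-1 sheds 160 req/s to app-a: 160 each.
    app-a: 40+160 = 200 > 80
Round 2 — app-a crashes.
  app-a sheds 200 req/s: no online neighbours, lost.
No further crashes.

app-a, cache-1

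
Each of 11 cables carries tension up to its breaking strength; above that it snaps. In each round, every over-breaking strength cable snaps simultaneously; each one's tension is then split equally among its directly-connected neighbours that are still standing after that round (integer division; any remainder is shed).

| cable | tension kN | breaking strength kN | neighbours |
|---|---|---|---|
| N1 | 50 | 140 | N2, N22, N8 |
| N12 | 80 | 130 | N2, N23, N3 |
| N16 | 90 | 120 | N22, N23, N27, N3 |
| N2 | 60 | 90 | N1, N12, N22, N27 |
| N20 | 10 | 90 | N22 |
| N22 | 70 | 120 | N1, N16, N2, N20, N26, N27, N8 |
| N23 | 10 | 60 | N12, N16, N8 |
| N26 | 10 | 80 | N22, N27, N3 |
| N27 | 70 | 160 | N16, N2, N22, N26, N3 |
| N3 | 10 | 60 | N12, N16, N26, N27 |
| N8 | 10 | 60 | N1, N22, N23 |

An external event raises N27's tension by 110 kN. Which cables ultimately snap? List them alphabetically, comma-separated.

N1, N12, N16, N2, N22, N23, N26, N27, N3, N8

Round 1 — N27 at 180 > 160. N27 snaps.
  N27 sheds 180 kN to N16, N2, N22, N26, N3: 36 each.
    N16: 90+36 = 126 > 120
    N2: 60+36 = 96 > 90
    N22: 70+36 = 106 ≤ 120
    N26: 10+36 = 46 ≤ 80
    N3: 10+36 = 46 ≤ 60
Round 2 — N16, N2 snap.
  N16 sheds 126 kN to N22, N23, N3: 42 each.
    N22: 106+42 = 148 > 120
    N23: 10+42 = 52 ≤ 60
    N3: 46+42 = 88 > 60
  N2 sheds 96 kN to N1, N12, N22: 32 each.
    N1: 50+32 = 82 ≤ 140
    N12: 80+32 = 112 ≤ 130
    N22: 148+32 = 180 > 120
Round 3 — N22, N3 snap.
  N22 sheds 180 kN to N1, N20, N26, N8: 45 each.
    N1: 82+45 = 127 ≤ 140
    N20: 10+45 = 55 ≤ 90
    N26: 46+45 = 91 > 80
    N8: 10+45 = 55 ≤ 60
  N3 sheds 88 kN to N12, N26: 44 each.
    N12: 112+44 = 156 > 130
    N26: 91+44 = 135 > 80
Round 4 — N12, N26 snap.
  N12 sheds 156 kN to N23: 156 each.
    N23: 52+156 = 208 > 60
  N26 sheds 135 kN: no online neighbours, lost.
Round 5 — N23 snaps.
  N23 sheds 208 kN to N8: 208 each.
    N8: 55+208 = 263 > 60
Round 6 — N8 snaps.
  N8 sheds 263 kN to N1: 263 each.
    N1: 127+263 = 390 > 140
Round 7 — N1 snaps.
  N1 sheds 390 kN: no online neighbours, lost.
No further breaks.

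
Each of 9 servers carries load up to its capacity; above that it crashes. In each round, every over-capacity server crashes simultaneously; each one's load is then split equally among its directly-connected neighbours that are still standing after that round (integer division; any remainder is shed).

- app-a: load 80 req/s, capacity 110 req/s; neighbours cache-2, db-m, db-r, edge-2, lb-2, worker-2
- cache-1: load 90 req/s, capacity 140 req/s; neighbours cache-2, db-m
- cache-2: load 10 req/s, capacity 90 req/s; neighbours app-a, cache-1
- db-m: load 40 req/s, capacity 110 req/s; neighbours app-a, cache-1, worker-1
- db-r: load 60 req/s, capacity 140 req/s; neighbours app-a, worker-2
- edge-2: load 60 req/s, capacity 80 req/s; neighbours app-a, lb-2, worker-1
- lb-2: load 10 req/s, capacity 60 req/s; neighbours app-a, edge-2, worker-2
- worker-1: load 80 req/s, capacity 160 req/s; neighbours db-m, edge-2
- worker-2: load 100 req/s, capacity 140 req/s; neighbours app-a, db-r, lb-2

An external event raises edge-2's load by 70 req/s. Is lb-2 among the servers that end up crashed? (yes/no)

Round 1 — edge-2 at 130 > 80. edge-2 crashes.
  edge-2 sheds 130 req/s to app-a, lb-2, worker-1: 43 each (1 lost).
    app-a: 80+43 = 123 > 110
    lb-2: 10+43 = 53 ≤ 60
    worker-1: 80+43 = 123 ≤ 160
Round 2 — app-a crashes.
  app-a sheds 123 req/s to cache-2, db-m, db-r, lb-2, worker-2: 24 each (3 lost).
    cache-2: 10+24 = 34 ≤ 90
    db-m: 40+24 = 64 ≤ 110
    db-r: 60+24 = 84 ≤ 140
    lb-2: 53+24 = 77 > 60
    worker-2: 100+24 = 124 ≤ 140
Round 3 — lb-2 crashes.
  lb-2 sheds 77 req/s to worker-2: 77 each.
    worker-2: 124+77 = 201 > 140
Round 4 — worker-2 crashes.
  worker-2 sheds 201 req/s to db-r: 201 each.
    db-r: 84+201 = 285 > 140
Round 5 — db-r crashes.
  db-r sheds 285 req/s: no online neighbours, lost.
No further crashes.

yes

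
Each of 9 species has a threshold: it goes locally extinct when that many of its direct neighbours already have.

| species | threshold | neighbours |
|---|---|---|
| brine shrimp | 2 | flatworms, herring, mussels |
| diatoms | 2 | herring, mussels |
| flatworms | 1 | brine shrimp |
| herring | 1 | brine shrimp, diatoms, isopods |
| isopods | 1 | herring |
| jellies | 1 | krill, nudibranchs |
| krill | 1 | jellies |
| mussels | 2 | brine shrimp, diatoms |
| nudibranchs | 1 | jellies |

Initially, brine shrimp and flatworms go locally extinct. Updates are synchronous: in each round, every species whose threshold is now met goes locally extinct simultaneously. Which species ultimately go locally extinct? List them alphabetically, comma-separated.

Round 1 — brine shrimp, flatworms go locally extinct (initial).
Round 2 — checking thresholds:
  herring: 1 of 3 neighbours ≥ 1, goes locally extinct.
  mussels: 1 of 2 neighbours < 2, holds.
Round 3 — checking thresholds:
  diatoms: 1 of 2 neighbours < 2, holds.
  isopods: 1 of 1 neighbours ≥ 1, goes locally extinct.
  mussels: 1 of 2 neighbours < 2, holds.
Round 4 — no new extinctions; cascade stops.

brine shrimp, flatworms, herring, isopods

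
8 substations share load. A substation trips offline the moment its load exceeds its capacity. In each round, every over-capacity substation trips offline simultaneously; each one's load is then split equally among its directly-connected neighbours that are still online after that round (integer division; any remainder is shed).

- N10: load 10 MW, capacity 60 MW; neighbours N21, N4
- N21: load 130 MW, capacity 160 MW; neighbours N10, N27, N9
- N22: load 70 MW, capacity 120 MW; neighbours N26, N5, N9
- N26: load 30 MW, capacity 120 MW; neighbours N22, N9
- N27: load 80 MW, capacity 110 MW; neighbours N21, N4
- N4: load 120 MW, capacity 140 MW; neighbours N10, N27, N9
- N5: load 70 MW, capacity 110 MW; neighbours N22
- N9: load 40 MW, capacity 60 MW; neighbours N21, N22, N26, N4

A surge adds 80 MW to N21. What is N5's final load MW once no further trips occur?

Round 1 — N21 at 210 > 160. N21 trips offline.
  N21 sheds 210 MW to N10, N27, N9: 70 each.
    N10: 10+70 = 80 > 60
    N27: 80+70 = 150 > 110
    N9: 40+70 = 110 > 60
Round 2 — N10, N27, N9 trip offline.
  N10 sheds 80 MW to N4: 80 each.
    N4: 120+80 = 200 > 140
  N27 sheds 150 MW to N4: 150 each.
    N4: 200+150 = 350 > 140
  N9 sheds 110 MW to N22, N26, N4: 36 each (2 lost).
    N22: 70+36 = 106 ≤ 120
    N26: 30+36 = 66 ≤ 120
    N4: 350+36 = 386 > 140
Round 3 — N4 trips offline.
  N4 sheds 386 MW: no online neighbours, lost.
No further trips.

70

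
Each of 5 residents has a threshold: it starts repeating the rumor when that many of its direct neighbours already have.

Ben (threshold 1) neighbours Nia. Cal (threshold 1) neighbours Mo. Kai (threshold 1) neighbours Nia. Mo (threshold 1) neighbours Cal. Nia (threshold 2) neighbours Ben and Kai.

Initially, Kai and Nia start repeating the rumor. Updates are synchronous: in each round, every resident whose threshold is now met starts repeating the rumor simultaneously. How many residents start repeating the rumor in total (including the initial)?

Round 1 — Kai, Nia start repeating the rumor (initial).
Round 2 — checking thresholds:
  Ben: 1 of 1 neighbours ≥ 1, starts repeating the rumor.
Round 3 — no new spreads; cascade stops.

3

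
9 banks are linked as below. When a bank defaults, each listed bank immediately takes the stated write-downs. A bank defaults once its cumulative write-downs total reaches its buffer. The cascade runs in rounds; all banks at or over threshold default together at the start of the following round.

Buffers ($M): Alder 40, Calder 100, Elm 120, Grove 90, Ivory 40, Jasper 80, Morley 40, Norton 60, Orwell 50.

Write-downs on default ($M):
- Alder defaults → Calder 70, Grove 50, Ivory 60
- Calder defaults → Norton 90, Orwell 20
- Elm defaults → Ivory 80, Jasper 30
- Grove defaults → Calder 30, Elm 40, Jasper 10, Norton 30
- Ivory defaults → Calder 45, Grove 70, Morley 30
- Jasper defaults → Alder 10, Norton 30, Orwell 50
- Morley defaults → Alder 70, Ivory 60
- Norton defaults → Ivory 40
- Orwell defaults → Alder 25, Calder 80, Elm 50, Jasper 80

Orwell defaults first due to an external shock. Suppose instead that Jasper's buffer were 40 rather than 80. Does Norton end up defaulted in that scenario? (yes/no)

With Jasper's buffer at 40:
Round 1 — Orwell defaults (initial).
  Alder: +25 → 25 < 40
  Calder: +80 → 80 < 100
  Elm: +50 → 50 < 120
  Jasper: +80 → 80 ≥ 40
Round 2 — Jasper defaults.
  Alder: +10 → 35 < 40
  Norton: +30 → 30 < 60
No further defaults.

no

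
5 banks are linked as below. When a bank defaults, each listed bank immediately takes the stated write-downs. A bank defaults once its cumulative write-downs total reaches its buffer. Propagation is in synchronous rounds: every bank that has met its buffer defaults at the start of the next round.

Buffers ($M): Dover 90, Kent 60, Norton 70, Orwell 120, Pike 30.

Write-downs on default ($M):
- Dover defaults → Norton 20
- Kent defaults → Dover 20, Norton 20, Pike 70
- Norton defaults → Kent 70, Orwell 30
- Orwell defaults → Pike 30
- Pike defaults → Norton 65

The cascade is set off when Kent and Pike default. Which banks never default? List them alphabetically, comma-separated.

Dover, Orwell

Round 1 — Kent, Pike default (initial).
  Dover: +20 → 20 < 90
  Norton: +20+65 → 85 ≥ 70
Round 2 — Norton defaults.
  Orwell: +30 → 30 < 120
No further defaults.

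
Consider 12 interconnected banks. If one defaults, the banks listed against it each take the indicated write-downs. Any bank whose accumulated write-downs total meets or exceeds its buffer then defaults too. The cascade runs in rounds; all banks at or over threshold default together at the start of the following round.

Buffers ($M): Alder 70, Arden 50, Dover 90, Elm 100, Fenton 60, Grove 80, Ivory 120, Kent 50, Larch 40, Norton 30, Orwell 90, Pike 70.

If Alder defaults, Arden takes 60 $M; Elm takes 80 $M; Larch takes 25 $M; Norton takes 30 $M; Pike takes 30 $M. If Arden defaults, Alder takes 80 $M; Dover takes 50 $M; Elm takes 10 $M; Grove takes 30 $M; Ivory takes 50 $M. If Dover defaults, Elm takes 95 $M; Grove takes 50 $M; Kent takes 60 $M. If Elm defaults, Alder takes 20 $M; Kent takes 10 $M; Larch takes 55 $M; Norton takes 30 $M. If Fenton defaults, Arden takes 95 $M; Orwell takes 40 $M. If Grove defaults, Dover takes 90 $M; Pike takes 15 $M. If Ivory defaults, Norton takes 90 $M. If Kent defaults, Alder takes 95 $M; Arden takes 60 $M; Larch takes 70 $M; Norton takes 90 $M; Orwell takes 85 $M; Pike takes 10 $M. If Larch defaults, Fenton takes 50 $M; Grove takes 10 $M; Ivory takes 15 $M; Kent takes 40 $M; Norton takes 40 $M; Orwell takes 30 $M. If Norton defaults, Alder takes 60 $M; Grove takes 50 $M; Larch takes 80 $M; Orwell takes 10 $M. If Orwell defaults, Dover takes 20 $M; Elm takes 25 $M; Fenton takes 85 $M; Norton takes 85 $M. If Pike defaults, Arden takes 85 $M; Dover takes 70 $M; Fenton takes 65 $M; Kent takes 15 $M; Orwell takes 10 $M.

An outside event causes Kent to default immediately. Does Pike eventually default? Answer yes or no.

Round 1 — Kent defaults (initial).
  Alder: +95 → 95 ≥ 70
  Arden: +60 → 60 ≥ 50
  Larch: +70 → 70 ≥ 40
  Norton: +90 → 90 ≥ 30
  Orwell: +85 → 85 < 90
  Pike: +10 → 10 < 70
Round 2 — Alder, Arden, Larch, Norton default.
  Dover: +50 → 50 < 90
  Elm: +80+10 → 90 < 100
  Fenton: +50 → 50 < 60
  Grove: +30+10+50 → 90 ≥ 80
  Ivory: +50+15 → 65 < 120
  Orwell: +30+10 → 125 ≥ 90
  Pike: +30 → 40 < 70
Round 3 — Grove, Orwell default.
  Dover: +90+20 → 160 ≥ 90
  Elm: +25 → 115 ≥ 100
  Fenton: +85 → 135 ≥ 60
  Pike: +15 → 55 < 70
Round 4 — Dover, Elm, Fenton default.
No further defaults.

no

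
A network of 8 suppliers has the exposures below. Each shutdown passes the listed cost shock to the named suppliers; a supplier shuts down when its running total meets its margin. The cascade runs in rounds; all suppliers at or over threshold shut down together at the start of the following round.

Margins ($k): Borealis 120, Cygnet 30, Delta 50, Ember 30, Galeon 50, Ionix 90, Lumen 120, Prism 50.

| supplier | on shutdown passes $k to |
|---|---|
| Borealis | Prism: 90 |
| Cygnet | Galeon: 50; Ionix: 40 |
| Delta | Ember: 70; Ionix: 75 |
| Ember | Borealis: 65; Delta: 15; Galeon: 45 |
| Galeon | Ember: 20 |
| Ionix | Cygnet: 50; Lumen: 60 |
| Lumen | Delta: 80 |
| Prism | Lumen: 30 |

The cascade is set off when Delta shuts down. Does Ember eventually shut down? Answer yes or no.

yes

Round 1 — Delta shuts down (initial).
  Ember: +70 → 70 ≥ 30
  Ionix: +75 → 75 < 90
Round 2 — Ember shuts down.
  Borealis: +65 → 65 < 120
  Galeon: +45 → 45 < 50
No further shutdowns.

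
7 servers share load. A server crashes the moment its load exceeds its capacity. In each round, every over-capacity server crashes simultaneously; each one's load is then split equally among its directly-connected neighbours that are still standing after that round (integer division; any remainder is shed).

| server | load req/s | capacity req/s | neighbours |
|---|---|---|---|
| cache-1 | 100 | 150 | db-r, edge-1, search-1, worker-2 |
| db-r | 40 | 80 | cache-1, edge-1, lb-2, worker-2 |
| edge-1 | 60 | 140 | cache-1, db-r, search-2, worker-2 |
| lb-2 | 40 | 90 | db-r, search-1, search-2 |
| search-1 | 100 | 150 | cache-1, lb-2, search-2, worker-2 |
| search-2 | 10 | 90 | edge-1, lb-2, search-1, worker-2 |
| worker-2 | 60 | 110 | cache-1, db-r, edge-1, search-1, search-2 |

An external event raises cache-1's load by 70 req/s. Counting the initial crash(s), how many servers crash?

Round 1 — cache-1 at 170 > 150. cache-1 crashes.
  cache-1 sheds 170 req/s to db-r, edge-1, search-1, worker-2: 42 each (2 lost).
    db-r: 40+42 = 82 > 80
    edge-1: 60+42 = 102 ≤ 140
    search-1: 100+42 = 142 ≤ 150
    worker-2: 60+42 = 102 ≤ 110
Round 2 — db-r crashes.
  db-r sheds 82 req/s to edge-1, lb-2, worker-2: 27 each (1 lost).
    edge-1: 102+27 = 129 ≤ 140
    lb-2: 40+27 = 67 ≤ 90
    worker-2: 102+27 = 129 > 110
Round 3 — worker-2 crashes.
  worker-2 sheds 129 req/s to edge-1, search-1, search-2: 43 each.
    edge-1: 129+43 = 172 > 140
    search-1: 142+43 = 185 > 150
    search-2: 10+43 = 53 ≤ 90
Round 4 — edge-1, search-1 crash.
  edge-1 sheds 172 req/s to search-2: 172 each.
    search-2: 53+172 = 225 > 90
  search-1 sheds 185 req/s to lb-2, search-2: 92 each (1 lost).
    lb-2: 67+92 = 159 > 90
    search-2: 225+92 = 317 > 90
Round 5 — lb-2, search-2 crash.
  lb-2 sheds 159 req/s: no online neighbours, lost.
  search-2 sheds 317 req/s: no online neighbours, lost.
No further crashes.

7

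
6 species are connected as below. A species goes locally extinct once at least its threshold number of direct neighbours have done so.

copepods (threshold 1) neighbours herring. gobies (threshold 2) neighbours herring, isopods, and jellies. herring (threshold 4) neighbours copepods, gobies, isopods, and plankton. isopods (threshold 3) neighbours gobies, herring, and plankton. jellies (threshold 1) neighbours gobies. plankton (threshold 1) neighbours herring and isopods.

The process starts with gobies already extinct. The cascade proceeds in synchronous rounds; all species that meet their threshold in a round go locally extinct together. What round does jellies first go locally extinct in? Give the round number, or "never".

2

Round 1 — gobies goes locally extinct (initial).
Round 2 — checking thresholds:
  herring: 1 of 4 neighbours < 4, below threshold.
  isopods: 1 of 3 neighbours < 3, below threshold.
  jellies: 1 of 1 neighbours ≥ 1, goes locally extinct.
Round 3 — no new extinctions; cascade stops.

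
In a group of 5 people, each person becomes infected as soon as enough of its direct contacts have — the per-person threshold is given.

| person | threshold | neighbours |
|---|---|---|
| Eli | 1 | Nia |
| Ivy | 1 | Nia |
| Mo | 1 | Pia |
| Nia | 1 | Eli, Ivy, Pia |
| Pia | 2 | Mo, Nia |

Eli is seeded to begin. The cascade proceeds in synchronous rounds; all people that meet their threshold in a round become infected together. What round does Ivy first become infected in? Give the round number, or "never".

Round 1 — Eli becomes infected (initial).
Round 2 — checking thresholds:
  Nia: 1 of 3 neighbours ≥ 1, becomes infected.
Round 3 — checking thresholds:
  Ivy: 1 of 1 neighbours ≥ 1, becomes infected.
  Pia: 1 of 2 neighbours < 2, holds.
Round 4 — no new infections; cascade stops.

3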